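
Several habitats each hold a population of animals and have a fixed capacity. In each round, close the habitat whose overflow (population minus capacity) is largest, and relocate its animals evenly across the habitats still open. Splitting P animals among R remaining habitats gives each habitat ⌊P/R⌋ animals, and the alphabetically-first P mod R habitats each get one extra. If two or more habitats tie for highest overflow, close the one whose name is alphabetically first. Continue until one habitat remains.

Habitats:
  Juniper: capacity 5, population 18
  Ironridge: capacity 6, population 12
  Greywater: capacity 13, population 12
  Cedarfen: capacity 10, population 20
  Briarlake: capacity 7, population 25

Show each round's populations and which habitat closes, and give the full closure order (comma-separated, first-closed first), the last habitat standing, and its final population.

Closure order: Briarlake, Juniper, Cedarfen, Ironridge
Last habitat: Greywater with 87 animals

Round 1: Briarlake=25 Cedarfen=20 Greywater=12 Ironridge=12 Juniper=18 → close Briarlake (overflow 18)
  25÷4 = 6 each, +1 to first 1
Round 2: Cedarfen=27 Greywater=18 Ironridge=18 Juniper=24 → close Juniper (overflow 19)
  24÷3 = 8 each, +1 to first 0
Round 3: Cedarfen=35 Greywater=26 Ironridge=26 → close Cedarfen (overflow 25)
  35÷2 = 17 each, +1 to first 1
Round 4: Greywater=44 Ironridge=43 → close Ironridge (overflow 37)
  43÷1 = 43 each, +1 to first 0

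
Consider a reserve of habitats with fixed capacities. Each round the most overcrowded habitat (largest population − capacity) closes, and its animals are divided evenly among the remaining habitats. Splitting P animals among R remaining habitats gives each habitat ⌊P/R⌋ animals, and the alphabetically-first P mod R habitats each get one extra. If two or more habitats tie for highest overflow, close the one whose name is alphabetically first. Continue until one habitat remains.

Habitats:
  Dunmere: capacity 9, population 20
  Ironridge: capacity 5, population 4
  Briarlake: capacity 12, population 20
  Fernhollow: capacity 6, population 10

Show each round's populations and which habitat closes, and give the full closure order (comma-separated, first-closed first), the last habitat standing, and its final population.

Closure order: Dunmere, Briarlake, Fernhollow
Last habitat: Ironridge with 54 animals

Round 1: Briarlake=20 Dunmere=20 Fernhollow=10 Ironridge=4 → close Dunmere (overflow 11)
  20÷3 = 6 each, +1 to first 2
Round 2: Briarlake=27 Fernhollow=17 Ironridge=10 → close Briarlake (overflow 15)
  27÷2 = 13 each, +1 to first 1
Round 3: Fernhollow=31 Ironridge=23 → close Fernhollow (overflow 25)
  31÷1 = 31 each, +1 to first 0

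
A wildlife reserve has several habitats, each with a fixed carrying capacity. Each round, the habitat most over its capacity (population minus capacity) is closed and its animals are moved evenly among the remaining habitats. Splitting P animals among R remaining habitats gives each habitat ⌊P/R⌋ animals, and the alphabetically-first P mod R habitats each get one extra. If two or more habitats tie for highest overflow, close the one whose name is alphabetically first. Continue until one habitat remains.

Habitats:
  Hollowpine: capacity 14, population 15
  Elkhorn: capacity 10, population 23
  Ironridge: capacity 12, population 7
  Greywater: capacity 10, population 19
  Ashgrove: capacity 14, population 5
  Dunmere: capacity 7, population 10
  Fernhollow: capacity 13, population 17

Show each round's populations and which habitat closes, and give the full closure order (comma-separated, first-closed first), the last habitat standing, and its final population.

Round 1: Ashgrove=5 Dunmere=10 Elkhorn=23 Fernhollow=17 Greywater=19 Hollowpine=15 Ironridge=7 → close Elkhorn (overflow 13)
  23÷6 = 3 each, +1 to first 5
Round 2: Ashgrove=9 Dunmere=14 Fernhollow=21 Greywater=23 Hollowpine=19 Ironridge=10 → close Greywater (overflow 13)
  23÷5 = 4 each, +1 to first 3
Round 3: Ashgrove=14 Dunmere=19 Fernhollow=26 Hollowpine=23 Ironridge=14 → close Fernhollow (overflow 13)
  26÷4 = 6 each, +1 to first 2
Round 4: Ashgrove=21 Dunmere=26 Hollowpine=29 Ironridge=20 → close Dunmere (overflow 19)
  26÷3 = 8 each, +1 to first 2
Round 5: Ashgrove=30 Hollowpine=38 Ironridge=28 → close Hollowpine (overflow 24)
  38÷2 = 19 each, +1 to first 0
Round 6: Ashgrove=49 Ironridge=47 → close Ashgrove (overflow 35)
  49÷1 = 49 each, +1 to first 0

Closure order: Elkhorn, Greywater, Fernhollow, Dunmere, Hollowpine, Ashgrove
Last habitat: Ironridge with 96 animals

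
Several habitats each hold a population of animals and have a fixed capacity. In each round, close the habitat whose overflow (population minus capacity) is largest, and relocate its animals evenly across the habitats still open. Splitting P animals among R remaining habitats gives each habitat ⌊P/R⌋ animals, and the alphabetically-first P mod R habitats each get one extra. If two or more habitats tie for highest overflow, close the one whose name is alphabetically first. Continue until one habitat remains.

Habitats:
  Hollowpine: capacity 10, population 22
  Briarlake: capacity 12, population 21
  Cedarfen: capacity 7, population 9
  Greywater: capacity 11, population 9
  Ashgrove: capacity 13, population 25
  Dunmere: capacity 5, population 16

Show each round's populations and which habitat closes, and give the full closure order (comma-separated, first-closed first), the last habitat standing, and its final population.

Closure order: Ashgrove, Hollowpine, Dunmere, Briarlake, Cedarfen
Last habitat: Greywater with 102 animals

Round 1: Ashgrove=25 Briarlake=21 Cedarfen=9 Dunmere=16 Greywater=9 Hollowpine=22 → close Ashgrove (overflow 12)
  25÷5 = 5 each, +1 to first 0
Round 2: Briarlake=26 Cedarfen=14 Dunmere=21 Greywater=14 Hollowpine=27 → close Hollowpine (overflow 17)
  27÷4 = 6 each, +1 to first 3
Round 3: Briarlake=33 Cedarfen=21 Dunmere=28 Greywater=20 → close Dunmere (overflow 23)
  28÷3 = 9 each, +1 to first 1
Round 4: Briarlake=43 Cedarfen=30 Greywater=29 → close Briarlake (overflow 31)
  43÷2 = 21 each, +1 to first 1
Round 5: Cedarfen=52 Greywater=50 → close Cedarfen (overflow 45)
  52÷1 = 52 each, +1 to first 0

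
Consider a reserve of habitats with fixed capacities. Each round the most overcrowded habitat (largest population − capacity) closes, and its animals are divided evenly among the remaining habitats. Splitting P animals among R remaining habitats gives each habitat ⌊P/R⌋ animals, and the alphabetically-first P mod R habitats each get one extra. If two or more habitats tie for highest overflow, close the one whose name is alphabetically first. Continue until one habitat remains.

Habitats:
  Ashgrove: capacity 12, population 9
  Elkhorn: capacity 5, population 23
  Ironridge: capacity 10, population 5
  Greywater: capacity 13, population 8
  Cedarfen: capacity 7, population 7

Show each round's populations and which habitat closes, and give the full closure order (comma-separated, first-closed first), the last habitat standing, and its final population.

Round 1: Ashgrove=9 Cedarfen=7 Elkhorn=23 Greywater=8 Ironridge=5 → close Elkhorn (overflow 18)
  23÷4 = 5 each, +1 to first 3
Round 2: Ashgrove=15 Cedarfen=13 Greywater=14 Ironridge=10 → close Cedarfen (overflow 6)
  13÷3 = 4 each, +1 to first 1
Round 3: Ashgrove=20 Greywater=18 Ironridge=14 → close Ashgrove (overflow 8)
  20÷2 = 10 each, +1 to first 0
Round 4: Greywater=28 Ironridge=24 → close Greywater (overflow 15)
  28÷1 = 28 each, +1 to first 0

Closure order: Elkhorn, Cedarfen, Ashgrove, Greywater
Last habitat: Ironridge with 52 animals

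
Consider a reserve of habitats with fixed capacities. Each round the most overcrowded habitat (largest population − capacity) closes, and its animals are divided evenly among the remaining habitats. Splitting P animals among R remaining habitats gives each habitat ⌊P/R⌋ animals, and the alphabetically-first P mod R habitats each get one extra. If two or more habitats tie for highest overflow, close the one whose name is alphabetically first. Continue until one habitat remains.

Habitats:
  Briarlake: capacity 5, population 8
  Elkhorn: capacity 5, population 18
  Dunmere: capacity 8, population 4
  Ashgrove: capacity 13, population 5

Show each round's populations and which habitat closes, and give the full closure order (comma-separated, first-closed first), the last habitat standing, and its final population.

Closure order: Elkhorn, Briarlake, Dunmere
Last habitat: Ashgrove with 35 animals

Round 1: Ashgrove=5 Briarlake=8 Dunmere=4 Elkhorn=18 → close Elkhorn (overflow 13)
  18÷3 = 6 each, +1 to first 0
Round 2: Ashgrove=11 Briarlake=14 Dunmere=10 → close Briarlake (overflow 9)
  14÷2 = 7 each, +1 to first 0
Round 3: Ashgrove=18 Dunmere=17 → close Dunmere (overflow 9)
  17÷1 = 17 each, +1 to first 0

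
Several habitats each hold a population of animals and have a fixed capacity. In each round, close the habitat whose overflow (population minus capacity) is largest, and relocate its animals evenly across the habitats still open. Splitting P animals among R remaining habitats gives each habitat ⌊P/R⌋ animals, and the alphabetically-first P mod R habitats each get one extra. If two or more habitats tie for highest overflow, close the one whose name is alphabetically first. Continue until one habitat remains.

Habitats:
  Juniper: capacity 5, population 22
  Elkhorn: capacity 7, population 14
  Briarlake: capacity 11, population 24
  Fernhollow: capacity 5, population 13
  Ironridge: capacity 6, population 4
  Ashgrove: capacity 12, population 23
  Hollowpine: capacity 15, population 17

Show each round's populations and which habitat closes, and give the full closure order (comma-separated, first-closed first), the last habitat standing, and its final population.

Closure order: Juniper, Briarlake, Ashgrove, Elkhorn, Fernhollow, Hollowpine
Last habitat: Ironridge with 117 animals

Round 1: Ashgrove=23 Briarlake=24 Elkhorn=14 Fernhollow=13 Hollowpine=17 Ironridge=4 Juniper=22 → close Juniper (overflow 17)
  22÷6 = 3 each, +1 to first 4
Round 2: Ashgrove=27 Briarlake=28 Elkhorn=18 Fernhollow=17 Hollowpine=20 Ironridge=7 → close Briarlake (overflow 17)
  28÷5 = 5 each, +1 to first 3
Round 3: Ashgrove=33 Elkhorn=24 Fernhollow=23 Hollowpine=25 Ironridge=12 → close Ashgrove (overflow 21)
  33÷4 = 8 each, +1 to first 1
Round 4: Elkhorn=33 Fernhollow=31 Hollowpine=33 Ironridge=20 → close Elkhorn (overflow 26)
  33÷3 = 11 each, +1 to first 0
Round 5: Fernhollow=42 Hollowpine=44 Ironridge=31 → close Fernhollow (overflow 37)
  42÷2 = 21 each, +1 to first 0
Round 6: Hollowpine=65 Ironridge=52 → close Hollowpine (overflow 50)
  65÷1 = 65 each, +1 to first 0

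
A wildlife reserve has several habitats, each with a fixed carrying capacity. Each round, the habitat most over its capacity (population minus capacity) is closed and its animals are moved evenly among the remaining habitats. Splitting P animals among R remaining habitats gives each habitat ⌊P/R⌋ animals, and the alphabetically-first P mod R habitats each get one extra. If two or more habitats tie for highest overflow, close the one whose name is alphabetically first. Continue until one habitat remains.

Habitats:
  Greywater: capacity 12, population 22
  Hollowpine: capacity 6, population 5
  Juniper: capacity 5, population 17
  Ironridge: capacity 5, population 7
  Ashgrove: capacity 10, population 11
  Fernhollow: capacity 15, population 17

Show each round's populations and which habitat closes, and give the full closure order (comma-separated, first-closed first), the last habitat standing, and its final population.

Round 1: Ashgrove=11 Fernhollow=17 Greywater=22 Hollowpine=5 Ironridge=7 Juniper=17 → close Juniper (overflow 12)
  17÷5 = 3 each, +1 to first 2
Round 2: Ashgrove=15 Fernhollow=21 Greywater=25 Hollowpine=8 Ironridge=10 → close Greywater (overflow 13)
  25÷4 = 6 each, +1 to first 1
Round 3: Ashgrove=22 Fernhollow=27 Hollowpine=14 Ironridge=16 → close Ashgrove (overflow 12)
  22÷3 = 7 each, +1 to first 1
Round 4: Fernhollow=35 Hollowpine=21 Ironridge=23 → close Fernhollow (overflow 20)
  35÷2 = 17 each, +1 to first 1
Round 5: Hollowpine=39 Ironridge=40 → close Ironridge (overflow 35)
  40÷1 = 40 each, +1 to first 0

Closure order: Juniper, Greywater, Ashgrove, Fernhollow, Ironridge
Last habitat: Hollowpine with 79 animals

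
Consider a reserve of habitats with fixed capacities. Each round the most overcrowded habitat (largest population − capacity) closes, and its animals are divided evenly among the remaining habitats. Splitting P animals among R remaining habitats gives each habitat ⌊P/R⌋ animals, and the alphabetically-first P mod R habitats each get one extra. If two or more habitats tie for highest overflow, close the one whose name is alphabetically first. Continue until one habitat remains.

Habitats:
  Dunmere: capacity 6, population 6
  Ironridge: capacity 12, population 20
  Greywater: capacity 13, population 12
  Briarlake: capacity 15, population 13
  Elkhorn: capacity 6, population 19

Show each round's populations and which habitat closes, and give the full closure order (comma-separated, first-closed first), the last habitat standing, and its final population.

Round 1: Briarlake=13 Dunmere=6 Elkhorn=19 Greywater=12 Ironridge=20 → close Elkhorn (overflow 13)
  19÷4 = 4 each, +1 to first 3
Round 2: Briarlake=18 Dunmere=11 Greywater=17 Ironridge=24 → close Ironridge (overflow 12)
  24÷3 = 8 each, +1 to first 0
Round 3: Briarlake=26 Dunmere=19 Greywater=25 → close Dunmere (overflow 13)
  19÷2 = 9 each, +1 to first 1
Round 4: Briarlake=36 Greywater=34 → close Briarlake (overflow 21)
  36÷1 = 36 each, +1 to first 0

Closure order: Elkhorn, Ironridge, Dunmere, Briarlake
Last habitat: Greywater with 70 animals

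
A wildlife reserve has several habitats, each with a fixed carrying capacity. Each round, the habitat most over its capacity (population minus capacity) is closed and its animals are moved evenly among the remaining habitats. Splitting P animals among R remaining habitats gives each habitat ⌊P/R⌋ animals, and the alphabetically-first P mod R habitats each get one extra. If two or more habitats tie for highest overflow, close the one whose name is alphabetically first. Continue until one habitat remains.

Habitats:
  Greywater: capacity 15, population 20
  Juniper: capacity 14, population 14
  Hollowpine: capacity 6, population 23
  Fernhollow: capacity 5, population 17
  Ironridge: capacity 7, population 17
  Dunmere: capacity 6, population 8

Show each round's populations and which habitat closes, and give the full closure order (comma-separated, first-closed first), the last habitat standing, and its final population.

Closure order: Hollowpine, Fernhollow, Ironridge, Greywater, Dunmere
Last habitat: Juniper with 99 animals

Round 1: Dunmere=8 Fernhollow=17 Greywater=20 Hollowpine=23 Ironridge=17 Juniper=14 → close Hollowpine (overflow 17)
  23÷5 = 4 each, +1 to first 3
Round 2: Dunmere=13 Fernhollow=22 Greywater=25 Ironridge=21 Juniper=18 → close Fernhollow (overflow 17)
  22÷4 = 5 each, +1 to first 2
Round 3: Dunmere=19 Greywater=31 Ironridge=26 Juniper=23 → close Ironridge (overflow 19)
  26÷3 = 8 each, +1 to first 2
Round 4: Dunmere=28 Greywater=40 Juniper=31 → close Greywater (overflow 25)
  40÷2 = 20 each, +1 to first 0
Round 5: Dunmere=48 Juniper=51 → close Dunmere (overflow 42)
  48÷1 = 48 each, +1 to first 0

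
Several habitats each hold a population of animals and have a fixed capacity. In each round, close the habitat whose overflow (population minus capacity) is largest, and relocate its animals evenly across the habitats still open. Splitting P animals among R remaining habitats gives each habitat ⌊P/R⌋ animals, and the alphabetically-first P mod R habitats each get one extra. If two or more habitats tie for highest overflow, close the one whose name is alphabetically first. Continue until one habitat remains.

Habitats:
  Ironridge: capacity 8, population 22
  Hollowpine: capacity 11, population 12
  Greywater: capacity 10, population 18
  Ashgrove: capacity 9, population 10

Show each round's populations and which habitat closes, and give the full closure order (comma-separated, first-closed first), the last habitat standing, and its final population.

Closure order: Ironridge, Greywater, Ashgrove
Last habitat: Hollowpine with 62 animals

Round 1: Ashgrove=10 Greywater=18 Hollowpine=12 Ironridge=22 → close Ironridge (overflow 14)
  22÷3 = 7 each, +1 to first 1
Round 2: Ashgrove=18 Greywater=25 Hollowpine=19 → close Greywater (overflow 15)
  25÷2 = 12 each, +1 to first 1
Round 3: Ashgrove=31 Hollowpine=31 → close Ashgrove (overflow 22)
  31÷1 = 31 each, +1 to first 0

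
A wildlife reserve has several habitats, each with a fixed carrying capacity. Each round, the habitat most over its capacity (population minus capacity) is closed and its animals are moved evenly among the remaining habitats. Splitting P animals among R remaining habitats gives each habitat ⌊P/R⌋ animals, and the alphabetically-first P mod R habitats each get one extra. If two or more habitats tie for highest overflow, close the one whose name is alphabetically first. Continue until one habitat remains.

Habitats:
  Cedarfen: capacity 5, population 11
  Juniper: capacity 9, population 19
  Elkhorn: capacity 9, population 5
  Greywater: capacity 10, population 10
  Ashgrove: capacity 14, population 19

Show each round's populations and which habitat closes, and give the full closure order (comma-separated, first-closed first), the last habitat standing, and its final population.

Round 1: Ashgrove=19 Cedarfen=11 Elkhorn=5 Greywater=10 Juniper=19 → close Juniper (overflow 10)
  19÷4 = 4 each, +1 to first 3
Round 2: Ashgrove=24 Cedarfen=16 Elkhorn=10 Greywater=14 → close Cedarfen (overflow 11)
  16÷3 = 5 each, +1 to first 1
Round 3: Ashgrove=30 Elkhorn=15 Greywater=19 → close Ashgrove (overflow 16)
  30÷2 = 15 each, +1 to first 0
Round 4: Elkhorn=30 Greywater=34 → close Greywater (overflow 24)
  34÷1 = 34 each, +1 to first 0

Closure order: Juniper, Cedarfen, Ashgrove, Greywater
Last habitat: Elkhorn with 64 animals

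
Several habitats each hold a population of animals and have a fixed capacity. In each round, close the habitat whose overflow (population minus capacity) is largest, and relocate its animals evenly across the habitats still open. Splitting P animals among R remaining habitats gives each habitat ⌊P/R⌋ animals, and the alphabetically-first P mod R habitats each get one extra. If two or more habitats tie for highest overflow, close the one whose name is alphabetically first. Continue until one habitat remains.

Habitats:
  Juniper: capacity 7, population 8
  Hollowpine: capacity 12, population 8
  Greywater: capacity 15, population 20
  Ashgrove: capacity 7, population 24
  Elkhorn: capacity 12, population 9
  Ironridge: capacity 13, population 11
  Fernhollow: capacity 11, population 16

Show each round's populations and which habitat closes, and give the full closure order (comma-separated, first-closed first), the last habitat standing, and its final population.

Closure order: Ashgrove, Fernhollow, Greywater, Juniper, Elkhorn, Ironridge
Last habitat: Hollowpine with 96 animals

Round 1: Ashgrove=24 Elkhorn=9 Fernhollow=16 Greywater=20 Hollowpine=8 Ironridge=11 Juniper=8 → close Ashgrove (overflow 17)
  24÷6 = 4 each, +1 to first 0
Round 2: Elkhorn=13 Fernhollow=20 Greywater=24 Hollowpine=12 Ironridge=15 Juniper=12 → close Fernhollow (overflow 9)
  20÷5 = 4 each, +1 to first 0
Round 3: Elkhorn=17 Greywater=28 Hollowpine=16 Ironridge=19 Juniper=16 → close Greywater (overflow 13)
  28÷4 = 7 each, +1 to first 0
Round 4: Elkhorn=24 Hollowpine=23 Ironridge=26 Juniper=23 → close Juniper (overflow 16)
  23÷3 = 7 each, +1 to first 2
Round 5: Elkhorn=32 Hollowpine=31 Ironridge=33 → close Elkhorn (overflow 20)
  32÷2 = 16 each, +1 to first 0
Round 6: Hollowpine=47 Ironridge=49 → close Ironridge (overflow 36)
  49÷1 = 49 each, +1 to first 0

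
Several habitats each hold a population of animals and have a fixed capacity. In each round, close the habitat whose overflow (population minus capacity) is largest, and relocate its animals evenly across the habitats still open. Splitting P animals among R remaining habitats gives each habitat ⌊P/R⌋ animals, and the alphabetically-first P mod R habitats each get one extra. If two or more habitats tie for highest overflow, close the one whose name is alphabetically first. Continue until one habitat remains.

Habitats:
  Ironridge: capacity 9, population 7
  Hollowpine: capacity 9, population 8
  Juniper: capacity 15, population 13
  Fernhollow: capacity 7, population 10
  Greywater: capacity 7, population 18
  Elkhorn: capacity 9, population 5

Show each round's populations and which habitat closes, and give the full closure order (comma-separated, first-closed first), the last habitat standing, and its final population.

Closure order: Greywater, Fernhollow, Hollowpine, Elkhorn, Ironridge
Last habitat: Juniper with 61 animals

Round 1: Elkhorn=5 Fernhollow=10 Greywater=18 Hollowpine=8 Ironridge=7 Juniper=13 → close Greywater (overflow 11)
  18÷5 = 3 each, +1 to first 3
Round 2: Elkhorn=9 Fernhollow=14 Hollowpine=12 Ironridge=10 Juniper=16 → close Fernhollow (overflow 7)
  14÷4 = 3 each, +1 to first 2
Round 3: Elkhorn=13 Hollowpine=16 Ironridge=13 Juniper=19 → close Hollowpine (overflow 7)
  16÷3 = 5 each, +1 to first 1
Round 4: Elkhorn=19 Ironridge=18 Juniper=24 → close Elkhorn (overflow 10)
  19÷2 = 9 each, +1 to first 1
Round 5: Ironridge=28 Juniper=33 → close Ironridge (overflow 19)
  28÷1 = 28 each, +1 to first 0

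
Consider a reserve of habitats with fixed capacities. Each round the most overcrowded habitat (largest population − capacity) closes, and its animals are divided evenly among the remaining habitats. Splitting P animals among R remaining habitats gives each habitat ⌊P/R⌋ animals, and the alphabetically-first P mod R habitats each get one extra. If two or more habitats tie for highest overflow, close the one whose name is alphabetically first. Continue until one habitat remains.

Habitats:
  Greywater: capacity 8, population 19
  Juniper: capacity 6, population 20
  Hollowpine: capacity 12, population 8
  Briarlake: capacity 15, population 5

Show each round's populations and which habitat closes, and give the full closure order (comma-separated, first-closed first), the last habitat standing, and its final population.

Closure order: Juniper, Greywater, Hollowpine
Last habitat: Briarlake with 52 animals

Round 1: Briarlake=5 Greywater=19 Hollowpine=8 Juniper=20 → close Juniper (overflow 14)
  20÷3 = 6 each, +1 to first 2
Round 2: Briarlake=12 Greywater=26 Hollowpine=14 → close Greywater (overflow 18)
  26÷2 = 13 each, +1 to first 0
Round 3: Briarlake=25 Hollowpine=27 → close Hollowpine (overflow 15)
  27÷1 = 27 each, +1 to first 0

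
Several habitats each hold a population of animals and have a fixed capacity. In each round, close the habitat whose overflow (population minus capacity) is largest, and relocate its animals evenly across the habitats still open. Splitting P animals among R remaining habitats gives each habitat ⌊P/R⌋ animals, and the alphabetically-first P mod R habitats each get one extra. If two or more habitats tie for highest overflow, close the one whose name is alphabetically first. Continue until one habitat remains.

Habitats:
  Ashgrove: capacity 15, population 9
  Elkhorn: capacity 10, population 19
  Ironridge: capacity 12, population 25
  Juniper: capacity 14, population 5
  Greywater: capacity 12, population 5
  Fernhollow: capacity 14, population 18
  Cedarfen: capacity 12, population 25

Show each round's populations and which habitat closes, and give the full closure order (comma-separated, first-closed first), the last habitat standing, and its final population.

Closure order: Cedarfen, Ironridge, Elkhorn, Fernhollow, Ashgrove, Greywater
Last habitat: Juniper with 106 animals

Round 1: Ashgrove=9 Cedarfen=25 Elkhorn=19 Fernhollow=18 Greywater=5 Ironridge=25 Juniper=5 → close Cedarfen (overflow 13)
  25÷6 = 4 each, +1 to first 1
Round 2: Ashgrove=14 Elkhorn=23 Fernhollow=22 Greywater=9 Ironridge=29 Juniper=9 → close Ironridge (overflow 17)
  29÷5 = 5 each, +1 to first 4
Round 3: Ashgrove=20 Elkhorn=29 Fernhollow=28 Greywater=15 Juniper=14 → close Elkhorn (overflow 19)
  29÷4 = 7 each, +1 to first 1
Round 4: Ashgrove=28 Fernhollow=35 Greywater=22 Juniper=21 → close Fernhollow (overflow 21)
  35÷3 = 11 each, +1 to first 2
Round 5: Ashgrove=40 Greywater=34 Juniper=32 → close Ashgrove (overflow 25)
  40÷2 = 20 each, +1 to first 0
Round 6: Greywater=54 Juniper=52 → close Greywater (overflow 42)
  54÷1 = 54 each, +1 to first 0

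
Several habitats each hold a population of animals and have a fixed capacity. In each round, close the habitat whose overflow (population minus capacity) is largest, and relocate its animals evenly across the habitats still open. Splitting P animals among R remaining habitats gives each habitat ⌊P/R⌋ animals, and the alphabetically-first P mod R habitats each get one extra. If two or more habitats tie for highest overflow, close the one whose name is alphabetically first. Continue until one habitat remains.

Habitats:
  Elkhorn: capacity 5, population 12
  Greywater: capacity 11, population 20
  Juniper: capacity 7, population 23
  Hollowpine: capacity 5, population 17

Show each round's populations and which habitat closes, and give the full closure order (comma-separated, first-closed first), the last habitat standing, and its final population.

Round 1: Elkhorn=12 Greywater=20 Hollowpine=17 Juniper=23 → close Juniper (overflow 16)
  23÷3 = 7 each, +1 to first 2
Round 2: Elkhorn=20 Greywater=28 Hollowpine=24 → close Hollowpine (overflow 19)
  24÷2 = 12 each, +1 to first 0
Round 3: Elkhorn=32 Greywater=40 → close Greywater (overflow 29)
  40÷1 = 40 each, +1 to first 0

Closure order: Juniper, Hollowpine, Greywater
Last habitat: Elkhorn with 72 animals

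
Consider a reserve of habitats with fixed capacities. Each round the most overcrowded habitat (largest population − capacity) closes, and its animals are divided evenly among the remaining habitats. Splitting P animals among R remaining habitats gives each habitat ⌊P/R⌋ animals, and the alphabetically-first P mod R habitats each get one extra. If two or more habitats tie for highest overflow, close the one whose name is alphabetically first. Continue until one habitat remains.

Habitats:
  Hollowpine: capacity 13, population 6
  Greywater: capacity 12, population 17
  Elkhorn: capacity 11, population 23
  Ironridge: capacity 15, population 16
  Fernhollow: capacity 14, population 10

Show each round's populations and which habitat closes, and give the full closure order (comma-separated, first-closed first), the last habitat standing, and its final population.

Closure order: Elkhorn, Greywater, Ironridge, Fernhollow
Last habitat: Hollowpine with 72 animals

Round 1: Elkhorn=23 Fernhollow=10 Greywater=17 Hollowpine=6 Ironridge=16 → close Elkhorn (overflow 12)
  23÷4 = 5 each, +1 to first 3
Round 2: Fernhollow=16 Greywater=23 Hollowpine=12 Ironridge=21 → close Greywater (overflow 11)
  23÷3 = 7 each, +1 to first 2
Round 3: Fernhollow=24 Hollowpine=20 Ironridge=28 → close Ironridge (overflow 13)
  28÷2 = 14 each, +1 to first 0
Round 4: Fernhollow=38 Hollowpine=34 → close Fernhollow (overflow 24)
  38÷1 = 38 each, +1 to first 0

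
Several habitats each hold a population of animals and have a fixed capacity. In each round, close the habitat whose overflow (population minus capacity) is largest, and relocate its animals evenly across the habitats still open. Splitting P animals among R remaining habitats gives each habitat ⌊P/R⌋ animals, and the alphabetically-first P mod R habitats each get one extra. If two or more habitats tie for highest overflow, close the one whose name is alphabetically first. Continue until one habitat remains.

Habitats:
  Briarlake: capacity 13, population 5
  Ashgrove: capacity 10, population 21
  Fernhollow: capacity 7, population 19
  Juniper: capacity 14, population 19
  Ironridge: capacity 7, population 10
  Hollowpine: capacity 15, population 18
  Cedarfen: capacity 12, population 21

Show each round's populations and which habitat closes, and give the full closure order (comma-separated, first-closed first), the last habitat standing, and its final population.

Closure order: Fernhollow, Ashgrove, Cedarfen, Juniper, Hollowpine, Ironridge
Last habitat: Briarlake with 113 animals

Round 1: Ashgrove=21 Briarlake=5 Cedarfen=21 Fernhollow=19 Hollowpine=18 Ironridge=10 Juniper=19 → close Fernhollow (overflow 12)
  19÷6 = 3 each, +1 to first 1
Round 2: Ashgrove=25 Briarlake=8 Cedarfen=24 Hollowpine=21 Ironridge=13 Juniper=22 → close Ashgrove (overflow 15)
  25÷5 = 5 each, +1 to first 0
Round 3: Briarlake=13 Cedarfen=29 Hollowpine=26 Ironridge=18 Juniper=27 → close Cedarfen (overflow 17)
  29÷4 = 7 each, +1 to first 1
Round 4: Briarlake=21 Hollowpine=33 Ironridge=25 Juniper=34 → close Juniper (overflow 20)
  34÷3 = 11 each, +1 to first 1
Round 5: Briarlake=33 Hollowpine=44 Ironridge=36 → close Hollowpine (overflow 29)
  44÷2 = 22 each, +1 to first 0
Round 6: Briarlake=55 Ironridge=58 → close Ironridge (overflow 51)
  58÷1 = 58 each, +1 to first 0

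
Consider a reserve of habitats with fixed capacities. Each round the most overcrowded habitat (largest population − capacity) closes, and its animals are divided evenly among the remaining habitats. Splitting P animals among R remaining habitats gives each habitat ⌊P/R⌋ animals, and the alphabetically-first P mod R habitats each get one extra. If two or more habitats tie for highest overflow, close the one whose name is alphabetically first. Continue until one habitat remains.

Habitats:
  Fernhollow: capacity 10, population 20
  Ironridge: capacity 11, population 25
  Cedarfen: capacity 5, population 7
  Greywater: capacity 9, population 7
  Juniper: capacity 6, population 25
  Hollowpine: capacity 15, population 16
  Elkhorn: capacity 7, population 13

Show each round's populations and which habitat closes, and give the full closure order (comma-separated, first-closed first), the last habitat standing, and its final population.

Round 1: Cedarfen=7 Elkhorn=13 Fernhollow=20 Greywater=7 Hollowpine=16 Ironridge=25 Juniper=25 → close Juniper (overflow 19)
  25÷6 = 4 each, +1 to first 1
Round 2: Cedarfen=12 Elkhorn=17 Fernhollow=24 Greywater=11 Hollowpine=20 Ironridge=29 → close Ironridge (overflow 18)
  29÷5 = 5 each, +1 to first 4
Round 3: Cedarfen=18 Elkhorn=23 Fernhollow=30 Greywater=17 Hollowpine=25 → close Fernhollow (overflow 20)
  30÷4 = 7 each, +1 to first 2
Round 4: Cedarfen=26 Elkhorn=31 Greywater=24 Hollowpine=32 → close Elkhorn (overflow 24)
  31÷3 = 10 each, +1 to first 1
Round 5: Cedarfen=37 Greywater=34 Hollowpine=42 → close Cedarfen (overflow 32)
  37÷2 = 18 each, +1 to first 1
Round 6: Greywater=53 Hollowpine=60 → close Hollowpine (overflow 45)
  60÷1 = 60 each, +1 to first 0

Closure order: Juniper, Ironridge, Fernhollow, Elkhorn, Cedarfen, Hollowpine
Last habitat: Greywater with 113 animals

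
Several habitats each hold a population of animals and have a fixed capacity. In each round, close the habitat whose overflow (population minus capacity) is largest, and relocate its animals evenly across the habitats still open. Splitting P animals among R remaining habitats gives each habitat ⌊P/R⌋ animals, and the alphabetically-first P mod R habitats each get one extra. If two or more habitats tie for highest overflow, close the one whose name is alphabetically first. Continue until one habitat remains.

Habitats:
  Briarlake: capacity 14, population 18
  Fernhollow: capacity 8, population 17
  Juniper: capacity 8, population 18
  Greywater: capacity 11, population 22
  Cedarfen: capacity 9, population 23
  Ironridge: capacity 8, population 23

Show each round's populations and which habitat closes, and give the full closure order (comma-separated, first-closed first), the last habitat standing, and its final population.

Round 1: Briarlake=18 Cedarfen=23 Fernhollow=17 Greywater=22 Ironridge=23 Juniper=18 → close Ironridge (overflow 15)
  23÷5 = 4 each, +1 to first 3
Round 2: Briarlake=23 Cedarfen=28 Fernhollow=22 Greywater=26 Juniper=22 → close Cedarfen (overflow 19)
  28÷4 = 7 each, +1 to first 0
Round 3: Briarlake=30 Fernhollow=29 Greywater=33 Juniper=29 → close Greywater (overflow 22)
  33÷3 = 11 each, +1 to first 0
Round 4: Briarlake=41 Fernhollow=40 Juniper=40 → close Fernhollow (overflow 32)
  40÷2 = 20 each, +1 to first 0
Round 5: Briarlake=61 Juniper=60 → close Juniper (overflow 52)
  60÷1 = 60 each, +1 to first 0

Closure order: Ironridge, Cedarfen, Greywater, Fernhollow, Juniper
Last habitat: Briarlake with 121 animals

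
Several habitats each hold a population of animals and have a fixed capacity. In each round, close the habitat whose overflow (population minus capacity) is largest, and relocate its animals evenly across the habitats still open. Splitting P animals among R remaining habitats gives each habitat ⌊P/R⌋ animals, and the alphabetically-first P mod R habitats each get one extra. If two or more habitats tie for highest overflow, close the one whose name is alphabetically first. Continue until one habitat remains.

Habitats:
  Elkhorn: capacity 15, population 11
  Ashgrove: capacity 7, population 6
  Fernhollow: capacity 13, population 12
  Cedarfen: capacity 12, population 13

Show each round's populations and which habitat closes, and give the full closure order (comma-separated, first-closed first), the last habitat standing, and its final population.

Closure order: Cedarfen, Ashgrove, Fernhollow
Last habitat: Elkhorn with 42 animals

Round 1: Ashgrove=6 Cedarfen=13 Elkhorn=11 Fernhollow=12 → close Cedarfen (overflow 1)
  13÷3 = 4 each, +1 to first 1
Round 2: Ashgrove=11 Elkhorn=15 Fernhollow=16 → close Ashgrove (overflow 4)
  11÷2 = 5 each, +1 to first 1
Round 3: Elkhorn=21 Fernhollow=21 → close Fernhollow (overflow 8)
  21÷1 = 21 each, +1 to first 0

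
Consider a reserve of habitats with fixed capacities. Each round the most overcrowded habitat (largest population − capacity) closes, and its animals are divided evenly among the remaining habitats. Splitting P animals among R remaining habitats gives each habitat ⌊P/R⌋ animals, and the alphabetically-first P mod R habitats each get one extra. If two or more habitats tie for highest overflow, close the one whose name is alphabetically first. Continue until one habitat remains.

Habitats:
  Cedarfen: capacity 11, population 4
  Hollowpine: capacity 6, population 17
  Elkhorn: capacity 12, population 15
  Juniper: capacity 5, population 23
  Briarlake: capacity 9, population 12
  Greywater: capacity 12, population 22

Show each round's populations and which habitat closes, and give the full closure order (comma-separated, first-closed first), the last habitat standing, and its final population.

Closure order: Juniper, Hollowpine, Greywater, Briarlake, Elkhorn
Last habitat: Cedarfen with 93 animals

Round 1: Briarlake=12 Cedarfen=4 Elkhorn=15 Greywater=22 Hollowpine=17 Juniper=23 → close Juniper (overflow 18)
  23÷5 = 4 each, +1 to first 3
Round 2: Briarlake=17 Cedarfen=9 Elkhorn=20 Greywater=26 Hollowpine=21 → close Hollowpine (overflow 15)
  21÷4 = 5 each, +1 to first 1
Round 3: Briarlake=23 Cedarfen=14 Elkhorn=25 Greywater=31 → close Greywater (overflow 19)
  31÷3 = 10 each, +1 to first 1
Round 4: Briarlake=34 Cedarfen=24 Elkhorn=35 → close Briarlake (overflow 25)
  34÷2 = 17 each, +1 to first 0
Round 5: Cedarfen=41 Elkhorn=52 → close Elkhorn (overflow 40)
  52÷1 = 52 each, +1 to first 0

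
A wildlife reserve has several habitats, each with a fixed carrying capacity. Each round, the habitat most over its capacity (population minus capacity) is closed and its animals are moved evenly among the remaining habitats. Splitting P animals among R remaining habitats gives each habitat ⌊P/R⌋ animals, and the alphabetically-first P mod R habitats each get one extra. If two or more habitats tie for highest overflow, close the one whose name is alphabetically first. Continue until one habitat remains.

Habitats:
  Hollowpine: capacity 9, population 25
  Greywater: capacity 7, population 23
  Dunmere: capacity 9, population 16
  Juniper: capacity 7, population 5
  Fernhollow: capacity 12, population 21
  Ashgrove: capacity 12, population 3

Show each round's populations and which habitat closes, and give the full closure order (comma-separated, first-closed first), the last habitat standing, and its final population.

Round 1: Ashgrove=3 Dunmere=16 Fernhollow=21 Greywater=23 Hollowpine=25 Juniper=5 → close Greywater (overflow 16)
  23÷5 = 4 each, +1 to first 3
Round 2: Ashgrove=8 Dunmere=21 Fernhollow=26 Hollowpine=29 Juniper=9 → close Hollowpine (overflow 20)
  29÷4 = 7 each, +1 to first 1
Round 3: Ashgrove=16 Dunmere=28 Fernhollow=33 Juniper=16 → close Fernhollow (overflow 21)
  33÷3 = 11 each, +1 to first 0
Round 4: Ashgrove=27 Dunmere=39 Juniper=27 → close Dunmere (overflow 30)
  39÷2 = 19 each, +1 to first 1
Round 5: Ashgrove=47 Juniper=46 → close Juniper (overflow 39)
  46÷1 = 46 each, +1 to first 0

Closure order: Greywater, Hollowpine, Fernhollow, Dunmere, Juniper
Last habitat: Ashgrove with 93 animals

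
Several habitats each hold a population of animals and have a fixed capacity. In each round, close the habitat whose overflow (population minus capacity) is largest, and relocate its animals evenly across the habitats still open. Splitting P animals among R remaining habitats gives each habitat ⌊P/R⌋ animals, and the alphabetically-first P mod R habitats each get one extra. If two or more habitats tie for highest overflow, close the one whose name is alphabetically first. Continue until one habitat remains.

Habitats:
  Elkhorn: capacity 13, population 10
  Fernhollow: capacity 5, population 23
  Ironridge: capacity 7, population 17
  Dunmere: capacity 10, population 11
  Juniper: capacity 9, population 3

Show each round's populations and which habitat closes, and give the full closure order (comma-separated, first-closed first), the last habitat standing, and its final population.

Round 1: Dunmere=11 Elkhorn=10 Fernhollow=23 Ironridge=17 Juniper=3 → close Fernhollow (overflow 18)
  23÷4 = 5 each, +1 to first 3
Round 2: Dunmere=17 Elkhorn=16 Ironridge=23 Juniper=8 → close Ironridge (overflow 16)
  23÷3 = 7 each, +1 to first 2
Round 3: Dunmere=25 Elkhorn=24 Juniper=15 → close Dunmere (overflow 15)
  25÷2 = 12 each, +1 to first 1
Round 4: Elkhorn=37 Juniper=27 → close Elkhorn (overflow 24)
  37÷1 = 37 each, +1 to first 0

Closure order: Fernhollow, Ironridge, Dunmere, Elkhorn
Last habitat: Juniper with 64 animals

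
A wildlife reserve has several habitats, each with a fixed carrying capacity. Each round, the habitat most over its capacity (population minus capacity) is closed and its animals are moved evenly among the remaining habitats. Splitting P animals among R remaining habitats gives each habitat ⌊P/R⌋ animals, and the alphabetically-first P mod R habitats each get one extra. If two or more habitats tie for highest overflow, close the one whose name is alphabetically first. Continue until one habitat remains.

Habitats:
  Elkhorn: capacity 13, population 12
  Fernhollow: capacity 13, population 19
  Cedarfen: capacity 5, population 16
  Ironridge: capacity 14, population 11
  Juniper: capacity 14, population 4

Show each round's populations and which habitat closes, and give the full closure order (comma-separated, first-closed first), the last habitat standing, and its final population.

Closure order: Cedarfen, Fernhollow, Elkhorn, Ironridge
Last habitat: Juniper with 62 animals

Round 1: Cedarfen=16 Elkhorn=12 Fernhollow=19 Ironridge=11 Juniper=4 → close Cedarfen (overflow 11)
  16÷4 = 4 each, +1 to first 0
Round 2: Elkhorn=16 Fernhollow=23 Ironridge=15 Juniper=8 → close Fernhollow (overflow 10)
  23÷3 = 7 each, +1 to first 2
Round 3: Elkhorn=24 Ironridge=23 Juniper=15 → close Elkhorn (overflow 11)
  24÷2 = 12 each, +1 to first 0
Round 4: Ironridge=35 Juniper=27 → close Ironridge (overflow 21)
  35÷1 = 35 each, +1 to first 0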